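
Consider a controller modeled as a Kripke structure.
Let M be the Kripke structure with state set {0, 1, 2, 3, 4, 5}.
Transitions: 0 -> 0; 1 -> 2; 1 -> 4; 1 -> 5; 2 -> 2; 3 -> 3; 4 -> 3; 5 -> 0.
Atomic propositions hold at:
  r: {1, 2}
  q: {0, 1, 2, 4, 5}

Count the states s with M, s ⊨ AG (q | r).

Sat(q | r) = {0, 1, 2, 4, 5}
AG (q | r): greatest fixpoint, start Z0 = {0, 1, 2, 4, 5}, keep only states in Sat with every successor in Z. Z1 = {0, 1, 2, 5}; Z2 = {0, 2, 5}; fixed.
Sat(AG (q | r)) = {0, 2, 5}
|Sat(AG (q | r))| = |{0, 2, 5}| = 3.

3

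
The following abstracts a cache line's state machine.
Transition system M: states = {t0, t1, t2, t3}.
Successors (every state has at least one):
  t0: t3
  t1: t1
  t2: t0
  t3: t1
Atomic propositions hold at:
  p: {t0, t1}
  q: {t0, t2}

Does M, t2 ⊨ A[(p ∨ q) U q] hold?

Yes

Sat(p ∨ q) = {t0, t1, t2}
A[(p ∨ q) U q]: least fixpoint, start Z0 = Sat(q) = {t0, t2}, add states in Sat(p ∨ q) with every successor in Z. Already a fixed point.
Sat(A[(p ∨ q) U q]) = {t0, t2}
t2 ∈ Sat(A[(p ∨ q) U q]) = {t0, t2}, so the formula holds at t2.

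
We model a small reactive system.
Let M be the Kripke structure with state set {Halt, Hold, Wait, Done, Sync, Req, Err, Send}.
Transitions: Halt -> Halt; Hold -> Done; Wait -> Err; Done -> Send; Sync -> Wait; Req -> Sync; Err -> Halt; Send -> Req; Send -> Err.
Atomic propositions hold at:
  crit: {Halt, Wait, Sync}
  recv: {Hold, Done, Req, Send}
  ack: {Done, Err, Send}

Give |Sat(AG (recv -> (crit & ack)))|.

4

Sat(crit & ack) = ∅
Sat(recv -> (crit & ack)) = {Halt, Wait, Sync, Err}
AG (recv -> (crit & ack)): greatest fixpoint, start Z0 = {Halt, Wait, Sync, Err}, keep only states in Sat with every successor in Z. Already a fixed point.
Sat(AG (recv -> (crit & ack))) = {Halt, Wait, Sync, Err}
|Sat(AG (recv -> (crit & ack)))| = |{Halt, Wait, Sync, Err}| = 4.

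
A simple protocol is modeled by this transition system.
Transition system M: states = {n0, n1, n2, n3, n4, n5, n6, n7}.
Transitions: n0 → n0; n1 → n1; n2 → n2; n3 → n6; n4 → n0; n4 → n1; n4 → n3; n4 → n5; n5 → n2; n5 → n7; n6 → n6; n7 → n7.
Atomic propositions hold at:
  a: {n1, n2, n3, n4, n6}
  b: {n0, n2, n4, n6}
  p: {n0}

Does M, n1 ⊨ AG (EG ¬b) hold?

Yes

Sat(¬b) = {n1, n3, n5, n7}
EG ¬b: greatest fixpoint, start Z0 = {n1, n3, n5, n7}, keep only states in Sat with some successor in Z. Z1 = {n1, n5, n7}; fixed.
Sat(EG ¬b) = {n1, n5, n7}
AG (EG ¬b): greatest fixpoint, start Z0 = {n1, n5, n7}, keep only states in Sat with every successor in Z. Z1 = {n1, n7}; fixed.
Sat(AG (EG ¬b)) = {n1, n7}
n1 ∈ Sat(AG (EG ¬b)) = {n1, n7}, so the formula holds at n1.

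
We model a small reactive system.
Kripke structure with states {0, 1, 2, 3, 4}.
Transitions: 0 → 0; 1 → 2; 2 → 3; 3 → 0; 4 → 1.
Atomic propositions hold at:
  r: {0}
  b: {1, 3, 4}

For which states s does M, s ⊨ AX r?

Sat(AX r) = {s : every successor in {0}} = {0, 3}

{0, 3}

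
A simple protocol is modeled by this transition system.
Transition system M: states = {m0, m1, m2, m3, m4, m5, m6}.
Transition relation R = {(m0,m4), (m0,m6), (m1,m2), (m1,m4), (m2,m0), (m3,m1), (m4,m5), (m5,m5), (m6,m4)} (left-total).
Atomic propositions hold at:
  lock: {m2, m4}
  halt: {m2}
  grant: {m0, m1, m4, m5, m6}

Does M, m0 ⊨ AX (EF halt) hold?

No

EF halt: least fixpoint, start Z0 = {m2}, add states with some successor in Z. Z1 = {m1, m2}; Z2 = {m1, m2, m3}; fixed.
Sat(EF halt) = {m1, m2, m3}
Sat(AX (EF halt)) = {s : every successor in {m1, m2, m3}} = {m3}
m0 ∉ Sat(AX (EF halt)) = {m3}, so the formula does not hold at m0.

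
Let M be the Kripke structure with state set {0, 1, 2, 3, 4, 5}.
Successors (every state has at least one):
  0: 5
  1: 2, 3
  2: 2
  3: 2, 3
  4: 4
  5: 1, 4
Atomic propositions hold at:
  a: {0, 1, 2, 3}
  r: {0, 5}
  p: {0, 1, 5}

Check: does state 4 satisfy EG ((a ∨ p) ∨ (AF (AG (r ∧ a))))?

Sat(a ∨ p) = {0, 1, 2, 3, 5}
Sat(r ∧ a) = {0}
AG (r ∧ a): greatest fixpoint, start Z0 = {0}, keep only states in Sat with every successor in Z. Z1 = ∅; fixed.
Sat(AG (r ∧ a)) = ∅
AF (AG (r ∧ a)): least fixpoint, start Z0 = ∅, add states with every successor in Z. Already a fixed point.
Sat(AF (AG (r ∧ a))) = ∅
Sat((a ∨ p) ∨ (AF (AG (r ∧ a)))) = {0, 1, 2, 3, 5}
EG ((a ∨ p) ∨ (AF (AG (r ∧ a)))): greatest fixpoint, start Z0 = {0, 1, 2, 3, 5}, keep only states in Sat with some successor in Z. Already a fixed point.
Sat(EG ((a ∨ p) ∨ (AF (AG (r ∧ a))))) = {0, 1, 2, 3, 5}
4 ∉ Sat(EG ((a ∨ p) ∨ (AF (AG (r ∧ a))))) = {0, 1, 2, 3, 5}, so the formula does not hold at 4.

No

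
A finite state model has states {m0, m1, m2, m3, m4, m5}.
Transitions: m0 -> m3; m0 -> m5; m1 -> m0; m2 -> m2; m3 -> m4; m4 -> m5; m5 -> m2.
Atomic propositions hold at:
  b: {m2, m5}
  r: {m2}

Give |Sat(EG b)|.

2

EG b: greatest fixpoint, start Z0 = {m2, m5}, keep only states in Sat with some successor in Z. Already a fixed point.
Sat(EG b) = {m2, m5}
|Sat(EG b)| = |{m2, m5}| = 2.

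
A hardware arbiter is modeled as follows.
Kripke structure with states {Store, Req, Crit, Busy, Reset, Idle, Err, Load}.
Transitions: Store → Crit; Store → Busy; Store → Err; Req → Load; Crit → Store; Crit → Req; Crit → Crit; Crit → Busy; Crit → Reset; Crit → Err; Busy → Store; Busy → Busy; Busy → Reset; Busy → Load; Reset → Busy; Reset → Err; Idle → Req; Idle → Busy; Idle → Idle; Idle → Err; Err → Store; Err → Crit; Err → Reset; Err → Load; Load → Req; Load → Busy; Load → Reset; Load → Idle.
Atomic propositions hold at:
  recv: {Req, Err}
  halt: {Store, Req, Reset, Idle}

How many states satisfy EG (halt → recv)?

5

Sat(halt → recv) = {Req, Crit, Busy, Err, Load}
EG (halt → recv): greatest fixpoint, start Z0 = {Req, Crit, Busy, Err, Load}, keep only states in Sat with some successor in Z. Already a fixed point.
Sat(EG (halt → recv)) = {Req, Crit, Busy, Err, Load}
|Sat(EG (halt → recv))| = |{Req, Crit, Busy, Err, Load}| = 5.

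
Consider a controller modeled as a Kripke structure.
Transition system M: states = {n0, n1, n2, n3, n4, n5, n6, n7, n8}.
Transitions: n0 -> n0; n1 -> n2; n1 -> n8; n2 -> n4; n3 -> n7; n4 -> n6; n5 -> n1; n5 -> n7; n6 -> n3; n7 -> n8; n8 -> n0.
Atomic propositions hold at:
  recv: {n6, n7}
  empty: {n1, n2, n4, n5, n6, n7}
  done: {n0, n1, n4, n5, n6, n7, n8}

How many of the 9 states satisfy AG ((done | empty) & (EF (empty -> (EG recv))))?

Sat(done | empty) = {n0, n1, n2, n4, n5, n6, n7, n8}
EG recv: greatest fixpoint, start Z0 = {n6, n7}, keep only states in Sat with some successor in Z. Z1 = ∅; fixed.
Sat(EG recv) = ∅
Sat(empty -> (EG recv)) = {n0, n3, n8}
EF (empty -> (EG recv)): least fixpoint, start Z0 = {n0, n3, n8}, add states with some successor in Z. Z1 = {n0, n1, n3, n6, n7, n8}; Z2 = {n0, n1, n3, n4, n5, n6, n7, n8}; Z3 = {n0, n1, n2, n3, n4, n5, n6, n7, n8}; fixed.
Sat(EF (empty -> (EG recv))) = {n0, n1, n2, n3, n4, n5, n6, n7, n8}
Sat((done | empty) & (EF (empty -> (EG recv)))) = {n0, n1, n2, n4, n5, n6, n7, n8}
AG ((done | empty) & (EF (empty -> (EG recv)))): greatest fixpoint, start Z0 = {n0, n1, n2, n4, n5, n6, n7, n8}, keep only states in Sat with every successor in Z. Z1 = {n0, n1, n2, n4, n5, n7, n8}; Z2 = {n0, n1, n2, n5, n7, n8}; Z3 = {n0, n1, n5, n7, n8}; Z4 = {n0, n5, n7, n8}; Z5 = {n0, n7, n8}; fixed.
Sat(AG ((done | empty) & (EF (empty -> (EG recv))))) = {n0, n7, n8}
|Sat(AG ((done | empty) & (EF (empty -> (EG recv)))))| = |{n0, n7, n8}| = 3.

3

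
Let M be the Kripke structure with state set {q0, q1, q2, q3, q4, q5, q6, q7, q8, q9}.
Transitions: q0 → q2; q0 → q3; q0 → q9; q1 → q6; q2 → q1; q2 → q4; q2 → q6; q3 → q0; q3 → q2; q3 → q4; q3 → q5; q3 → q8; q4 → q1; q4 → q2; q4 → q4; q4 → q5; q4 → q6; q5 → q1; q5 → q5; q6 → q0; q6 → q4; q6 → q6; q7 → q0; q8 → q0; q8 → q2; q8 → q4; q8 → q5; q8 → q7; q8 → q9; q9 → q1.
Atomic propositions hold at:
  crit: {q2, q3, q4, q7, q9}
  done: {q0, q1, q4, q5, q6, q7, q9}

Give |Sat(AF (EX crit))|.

9

Sat(EX crit) = {s : some successor in {q2, q3, q4, q7, q9}} = {q0, q2, q3, q4, q6, q8}
AF (EX crit): least fixpoint, start Z0 = {q0, q2, q3, q4, q6, q8}, add states with every successor in Z. Z1 = {q0, q1, q2, q3, q4, q6, q7, q8}; Z2 = {q0, q1, q2, q3, q4, q6, q7, q8, q9}; fixed.
Sat(AF (EX crit)) = {q0, q1, q2, q3, q4, q6, q7, q8, q9}
|Sat(AF (EX crit))| = |{q0, q1, q2, q3, q4, q6, q7, q8, q9}| = 9.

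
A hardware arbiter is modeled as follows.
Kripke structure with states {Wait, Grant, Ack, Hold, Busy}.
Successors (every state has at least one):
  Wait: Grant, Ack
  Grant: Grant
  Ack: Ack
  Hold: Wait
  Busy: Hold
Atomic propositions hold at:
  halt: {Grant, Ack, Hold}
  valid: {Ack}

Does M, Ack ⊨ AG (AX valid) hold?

Yes

Sat(AX valid) = {s : every successor in {Ack}} = {Ack}
AG (AX valid): greatest fixpoint, start Z0 = {Ack}, keep only states in Sat with every successor in Z. Already a fixed point.
Sat(AG (AX valid)) = {Ack}
Ack ∈ Sat(AG (AX valid)) = {Ack}, so the formula holds at Ack.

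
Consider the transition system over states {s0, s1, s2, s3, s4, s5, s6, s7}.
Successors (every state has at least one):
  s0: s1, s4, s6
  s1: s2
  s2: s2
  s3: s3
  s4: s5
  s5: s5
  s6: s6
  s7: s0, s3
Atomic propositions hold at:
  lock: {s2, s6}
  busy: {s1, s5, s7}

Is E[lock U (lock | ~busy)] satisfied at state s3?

Yes

Sat(~busy) = {s0, s2, s3, s4, s6}
Sat(lock | ~busy) = {s0, s2, s3, s4, s6}
E[lock U (lock | ~busy)]: least fixpoint, start Z0 = Sat((lock | ~busy)) = {s0, s2, s3, s4, s6}, add states in Sat(lock) with some successor in Z. Already a fixed point.
Sat(E[lock U (lock | ~busy)]) = {s0, s2, s3, s4, s6}
s3 ∈ Sat(E[lock U (lock | ~busy)]) = {s0, s2, s3, s4, s6}, so the formula holds at s3.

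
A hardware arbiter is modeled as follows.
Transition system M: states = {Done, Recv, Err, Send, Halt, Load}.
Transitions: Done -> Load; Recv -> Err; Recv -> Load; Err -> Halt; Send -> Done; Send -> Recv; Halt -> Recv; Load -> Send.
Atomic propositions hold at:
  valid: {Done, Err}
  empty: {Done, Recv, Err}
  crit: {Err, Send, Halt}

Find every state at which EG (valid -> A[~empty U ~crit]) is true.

Sat(~empty) = {Send, Halt, Load}
Sat(~crit) = {Done, Recv, Load}
A[~empty U ~crit]: least fixpoint, start Z0 = Sat(~crit) = {Done, Recv, Load}, add states in Sat(~empty) with every successor in Z. Z1 = {Done, Recv, Send, Halt, Load}; fixed.
Sat(A[~empty U ~crit]) = {Done, Recv, Send, Halt, Load}
Sat(valid -> A[~empty U ~crit]) = {Done, Recv, Send, Halt, Load}
EG (valid -> A[~empty U ~crit]): greatest fixpoint, start Z0 = {Done, Recv, Send, Halt, Load}, keep only states in Sat with some successor in Z. Already a fixed point.
Sat(EG (valid -> A[~empty U ~crit])) = {Done, Recv, Send, Halt, Load}

{Done, Recv, Send, Halt, Load}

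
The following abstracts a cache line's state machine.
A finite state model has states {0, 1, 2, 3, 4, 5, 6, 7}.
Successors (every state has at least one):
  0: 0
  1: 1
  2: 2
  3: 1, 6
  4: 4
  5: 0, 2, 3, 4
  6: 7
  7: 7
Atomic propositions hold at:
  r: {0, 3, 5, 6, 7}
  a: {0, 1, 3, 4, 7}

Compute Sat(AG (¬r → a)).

{0, 1, 3, 4, 6, 7}

Sat(¬r) = {1, 2, 4}
Sat(¬r → a) = {0, 1, 3, 4, 5, 6, 7}
AG (¬r → a): greatest fixpoint, start Z0 = {0, 1, 3, 4, 5, 6, 7}, keep only states in Sat with every successor in Z. Z1 = {0, 1, 3, 4, 6, 7}; fixed.
Sat(AG (¬r → a)) = {0, 1, 3, 4, 6, 7}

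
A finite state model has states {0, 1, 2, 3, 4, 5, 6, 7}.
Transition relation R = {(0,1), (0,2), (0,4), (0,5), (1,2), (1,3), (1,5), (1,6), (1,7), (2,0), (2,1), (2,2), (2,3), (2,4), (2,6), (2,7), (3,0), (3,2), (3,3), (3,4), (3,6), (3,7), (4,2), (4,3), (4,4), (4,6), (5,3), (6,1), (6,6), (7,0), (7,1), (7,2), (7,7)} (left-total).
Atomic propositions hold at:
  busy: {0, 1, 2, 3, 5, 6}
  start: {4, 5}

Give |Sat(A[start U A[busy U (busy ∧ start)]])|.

1

Sat(busy ∧ start) = {5}
A[busy U (busy ∧ start)]: least fixpoint, start Z0 = Sat((busy ∧ start)) = {5}, add states in Sat(busy) with every successor in Z. Already a fixed point.
Sat(A[busy U (busy ∧ start)]) = {5}
A[start U A[busy U (busy ∧ start)]]: least fixpoint, start Z0 = Sat(A[busy U (busy ∧ start)]) = {5}, add states in Sat(start) with every successor in Z. Already a fixed point.
Sat(A[start U A[busy U (busy ∧ start)]]) = {5}
|Sat(A[start U A[busy U (busy ∧ start)]])| = |{5}| = 1.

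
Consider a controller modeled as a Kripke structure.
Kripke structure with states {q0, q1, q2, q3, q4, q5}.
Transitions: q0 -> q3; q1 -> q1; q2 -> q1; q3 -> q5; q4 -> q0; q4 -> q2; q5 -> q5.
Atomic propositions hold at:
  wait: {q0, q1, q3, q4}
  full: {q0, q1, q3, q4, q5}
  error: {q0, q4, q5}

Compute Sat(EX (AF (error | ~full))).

{q0, q3, q4, q5}

Sat(~full) = {q2}
Sat(error | ~full) = {q0, q2, q4, q5}
AF (error | ~full): least fixpoint, start Z0 = {q0, q2, q4, q5}, add states with every successor in Z. Z1 = {q0, q2, q3, q4, q5}; fixed.
Sat(AF (error | ~full)) = {q0, q2, q3, q4, q5}
Sat(EX (AF (error | ~full))) = {s : some successor in {q0, q2, q3, q4, q5}} = {q0, q3, q4, q5}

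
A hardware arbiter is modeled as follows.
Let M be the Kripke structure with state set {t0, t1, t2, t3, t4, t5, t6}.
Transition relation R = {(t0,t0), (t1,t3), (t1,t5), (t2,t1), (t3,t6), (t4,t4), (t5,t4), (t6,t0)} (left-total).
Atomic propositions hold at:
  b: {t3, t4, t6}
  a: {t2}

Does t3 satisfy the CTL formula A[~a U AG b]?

Sat(~a) = {t0, t1, t3, t4, t5, t6}
AG b: greatest fixpoint, start Z0 = {t3, t4, t6}, keep only states in Sat with every successor in Z. Z1 = {t3, t4}; Z2 = {t4}; fixed.
Sat(AG b) = {t4}
A[~a U AG b]: least fixpoint, start Z0 = Sat(AG b) = {t4}, add states in Sat(~a) with every successor in Z. Z1 = {t4, t5}; fixed.
Sat(A[~a U AG b]) = {t4, t5}
t3 ∉ Sat(A[~a U AG b]) = {t4, t5}, so the formula does not hold at t3.

No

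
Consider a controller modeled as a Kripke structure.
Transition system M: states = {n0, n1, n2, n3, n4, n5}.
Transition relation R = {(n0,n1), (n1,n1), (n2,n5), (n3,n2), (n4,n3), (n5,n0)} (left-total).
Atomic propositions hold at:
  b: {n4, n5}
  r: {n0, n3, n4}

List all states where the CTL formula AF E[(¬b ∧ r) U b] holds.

{n2, n3, n4, n5}

Sat(¬b) = {n0, n1, n2, n3}
Sat(¬b ∧ r) = {n0, n3}
E[(¬b ∧ r) U b]: least fixpoint, start Z0 = Sat(b) = {n4, n5}, add states in Sat(¬b ∧ r) with some successor in Z. Already a fixed point.
Sat(E[(¬b ∧ r) U b]) = {n4, n5}
AF E[(¬b ∧ r) U b]: least fixpoint, start Z0 = {n4, n5}, add states with every successor in Z. Z1 = {n2, n4, n5}; Z2 = {n2, n3, n4, n5}; fixed.
Sat(AF E[(¬b ∧ r) U b]) = {n2, n3, n4, n5}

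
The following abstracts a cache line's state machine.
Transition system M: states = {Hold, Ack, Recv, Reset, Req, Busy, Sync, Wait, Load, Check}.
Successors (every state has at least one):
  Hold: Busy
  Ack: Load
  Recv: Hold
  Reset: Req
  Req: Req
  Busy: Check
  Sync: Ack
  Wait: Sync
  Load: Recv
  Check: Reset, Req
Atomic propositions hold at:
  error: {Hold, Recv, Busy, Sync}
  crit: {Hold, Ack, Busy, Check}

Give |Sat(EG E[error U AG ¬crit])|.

Sat(¬crit) = {Recv, Reset, Req, Sync, Wait, Load}
AG ¬crit: greatest fixpoint, start Z0 = {Recv, Reset, Req, Sync, Wait, Load}, keep only states in Sat with every successor in Z. Z1 = {Reset, Req, Wait, Load}; Z2 = {Reset, Req}; fixed.
Sat(AG ¬crit) = {Reset, Req}
E[error U AG ¬crit]: least fixpoint, start Z0 = Sat(AG ¬crit) = {Reset, Req}, add states in Sat(error) with some successor in Z. Already a fixed point.
Sat(E[error U AG ¬crit]) = {Reset, Req}
EG E[error U AG ¬crit]: greatest fixpoint, start Z0 = {Reset, Req}, keep only states in Sat with some successor in Z. Already a fixed point.
Sat(EG E[error U AG ¬crit]) = {Reset, Req}
|Sat(EG E[error U AG ¬crit])| = |{Reset, Req}| = 2.

2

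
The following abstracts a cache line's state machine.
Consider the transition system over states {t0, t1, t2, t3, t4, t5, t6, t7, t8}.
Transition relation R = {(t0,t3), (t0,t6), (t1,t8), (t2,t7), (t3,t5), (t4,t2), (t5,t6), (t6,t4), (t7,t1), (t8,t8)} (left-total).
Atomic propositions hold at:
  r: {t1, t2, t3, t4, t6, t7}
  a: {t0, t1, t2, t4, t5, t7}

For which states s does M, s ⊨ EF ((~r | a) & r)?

{t0, t1, t2, t3, t4, t5, t6, t7}

Sat(~r) = {t0, t5, t8}
Sat(~r | a) = {t0, t1, t2, t4, t5, t7, t8}
Sat((~r | a) & r) = {t1, t2, t4, t7}
EF ((~r | a) & r): least fixpoint, start Z0 = {t1, t2, t4, t7}, add states with some successor in Z. Z1 = {t1, t2, t4, t6, t7}; Z2 = {t0, t1, t2, t4, t5, t6, t7}; Z3 = {t0, t1, t2, t3, t4, t5, t6, t7}; fixed.
Sat(EF ((~r | a) & r)) = {t0, t1, t2, t3, t4, t5, t6, t7}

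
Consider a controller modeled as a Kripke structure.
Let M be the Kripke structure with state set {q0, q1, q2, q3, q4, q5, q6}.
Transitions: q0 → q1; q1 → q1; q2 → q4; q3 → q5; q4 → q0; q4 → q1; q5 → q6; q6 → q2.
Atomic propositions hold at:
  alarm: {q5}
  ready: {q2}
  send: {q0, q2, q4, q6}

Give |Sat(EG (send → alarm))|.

Sat(send → alarm) = {q1, q3, q5}
EG (send → alarm): greatest fixpoint, start Z0 = {q1, q3, q5}, keep only states in Sat with some successor in Z. Z1 = {q1, q3}; Z2 = {q1}; fixed.
Sat(EG (send → alarm)) = {q1}
|Sat(EG (send → alarm))| = |{q1}| = 1.

1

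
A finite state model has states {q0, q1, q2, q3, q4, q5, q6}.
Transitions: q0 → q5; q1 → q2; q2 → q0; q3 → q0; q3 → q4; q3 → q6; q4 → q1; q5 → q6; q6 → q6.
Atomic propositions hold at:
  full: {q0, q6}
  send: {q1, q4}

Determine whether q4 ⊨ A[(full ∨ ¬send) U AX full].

Sat(¬send) = {q0, q2, q3, q5, q6}
Sat(full ∨ ¬send) = {q0, q2, q3, q5, q6}
Sat(AX full) = {s : every successor in {q0, q6}} = {q2, q5, q6}
A[(full ∨ ¬send) U AX full]: least fixpoint, start Z0 = Sat(AX full) = {q2, q5, q6}, add states in Sat(full ∨ ¬send) with every successor in Z. Z1 = {q0, q2, q5, q6}; fixed.
Sat(A[(full ∨ ¬send) U AX full]) = {q0, q2, q5, q6}
q4 ∉ Sat(A[(full ∨ ¬send) U AX full]) = {q0, q2, q5, q6}, so the formula does not hold at q4.

No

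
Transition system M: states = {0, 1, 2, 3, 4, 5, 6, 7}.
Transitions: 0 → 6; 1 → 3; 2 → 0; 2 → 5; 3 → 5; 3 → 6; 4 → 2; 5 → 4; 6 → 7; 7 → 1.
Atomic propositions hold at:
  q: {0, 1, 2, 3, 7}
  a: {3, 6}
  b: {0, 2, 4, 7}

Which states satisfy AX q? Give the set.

{1, 4, 6, 7}

Sat(AX q) = {s : every successor in {0, 1, 2, 3, 7}} = {1, 4, 6, 7}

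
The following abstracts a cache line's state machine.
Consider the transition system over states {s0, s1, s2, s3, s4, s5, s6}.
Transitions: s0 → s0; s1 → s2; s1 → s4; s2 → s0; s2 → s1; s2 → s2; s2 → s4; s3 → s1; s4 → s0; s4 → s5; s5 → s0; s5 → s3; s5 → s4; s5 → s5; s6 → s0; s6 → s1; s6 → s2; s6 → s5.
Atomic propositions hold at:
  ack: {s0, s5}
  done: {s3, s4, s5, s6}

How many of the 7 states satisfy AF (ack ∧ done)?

Sat(ack ∧ done) = {s5}
AF (ack ∧ done): least fixpoint, start Z0 = {s5}, add states with every successor in Z. Already a fixed point.
Sat(AF (ack ∧ done)) = {s5}
|Sat(AF (ack ∧ done))| = |{s5}| = 1.

1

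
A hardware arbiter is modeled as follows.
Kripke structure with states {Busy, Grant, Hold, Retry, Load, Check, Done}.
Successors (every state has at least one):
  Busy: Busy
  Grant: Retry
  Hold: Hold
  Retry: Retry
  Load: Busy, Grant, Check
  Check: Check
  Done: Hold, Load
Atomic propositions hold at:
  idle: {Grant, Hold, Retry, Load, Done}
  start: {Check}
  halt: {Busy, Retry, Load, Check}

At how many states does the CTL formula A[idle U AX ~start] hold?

5

Sat(~start) = {Busy, Grant, Hold, Retry, Load, Done}
Sat(AX ~start) = {s : every successor in {Busy, Grant, Hold, Retry, Load, Done}} = {Busy, Grant, Hold, Retry, Done}
A[idle U AX ~start]: least fixpoint, start Z0 = Sat(AX ~start) = {Busy, Grant, Hold, Retry, Done}, add states in Sat(idle) with every successor in Z. Already a fixed point.
Sat(A[idle U AX ~start]) = {Busy, Grant, Hold, Retry, Done}
|Sat(A[idle U AX ~start])| = |{Busy, Grant, Hold, Retry, Done}| = 5.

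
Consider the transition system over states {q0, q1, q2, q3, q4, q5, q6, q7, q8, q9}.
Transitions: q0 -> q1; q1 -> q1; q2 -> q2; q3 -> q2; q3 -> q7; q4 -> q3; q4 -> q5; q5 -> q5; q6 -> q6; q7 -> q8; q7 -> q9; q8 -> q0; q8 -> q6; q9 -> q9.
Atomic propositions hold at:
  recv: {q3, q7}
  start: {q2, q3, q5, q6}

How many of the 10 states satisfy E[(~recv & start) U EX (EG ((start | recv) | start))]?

Sat(~recv) = {q0, q1, q2, q4, q5, q6, q8, q9}
Sat(~recv & start) = {q2, q5, q6}
Sat(start | recv) = {q2, q3, q5, q6, q7}
Sat((start | recv) | start) = {q2, q3, q5, q6, q7}
EG ((start | recv) | start): greatest fixpoint, start Z0 = {q2, q3, q5, q6, q7}, keep only states in Sat with some successor in Z. Z1 = {q2, q3, q5, q6}; fixed.
Sat(EG ((start | recv) | start)) = {q2, q3, q5, q6}
Sat(EX (EG ((start | recv) | start))) = {s : some successor in {q2, q3, q5, q6}} = {q2, q3, q4, q5, q6, q8}
E[(~recv & start) U EX (EG ((start | recv) | start))]: least fixpoint, start Z0 = Sat(EX (EG ((start | recv) | start))) = {q2, q3, q4, q5, q6, q8}, add states in Sat(~recv & start) with some successor in Z. Already a fixed point.
Sat(E[(~recv & start) U EX (EG ((start | recv) | start))]) = {q2, q3, q4, q5, q6, q8}
|Sat(E[(~recv & start) U EX (EG ((start | recv) | start))])| = |{q2, q3, q4, q5, q6, q8}| = 6.

6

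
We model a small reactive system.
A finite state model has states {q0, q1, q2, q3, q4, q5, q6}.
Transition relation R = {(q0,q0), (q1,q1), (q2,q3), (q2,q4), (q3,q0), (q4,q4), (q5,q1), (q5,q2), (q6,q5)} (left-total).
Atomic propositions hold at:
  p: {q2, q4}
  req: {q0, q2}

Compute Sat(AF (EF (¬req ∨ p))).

{q1, q2, q3, q4, q5, q6}

Sat(¬req) = {q1, q3, q4, q5, q6}
Sat(¬req ∨ p) = {q1, q2, q3, q4, q5, q6}
EF (¬req ∨ p): least fixpoint, start Z0 = {q1, q2, q3, q4, q5, q6}, add states with some successor in Z. Already a fixed point.
Sat(EF (¬req ∨ p)) = {q1, q2, q3, q4, q5, q6}
AF (EF (¬req ∨ p)): least fixpoint, start Z0 = {q1, q2, q3, q4, q5, q6}, add states with every successor in Z. Already a fixed point.
Sat(AF (EF (¬req ∨ p))) = {q1, q2, q3, q4, q5, q6}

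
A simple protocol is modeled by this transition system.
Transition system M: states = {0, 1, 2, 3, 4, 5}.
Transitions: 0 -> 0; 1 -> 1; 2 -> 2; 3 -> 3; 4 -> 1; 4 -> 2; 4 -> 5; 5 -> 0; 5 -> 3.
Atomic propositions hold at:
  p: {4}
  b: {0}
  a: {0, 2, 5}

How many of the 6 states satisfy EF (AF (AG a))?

AG a: greatest fixpoint, start Z0 = {0, 2, 5}, keep only states in Sat with every successor in Z. Z1 = {0, 2}; fixed.
Sat(AG a) = {0, 2}
AF (AG a): least fixpoint, start Z0 = {0, 2}, add states with every successor in Z. Already a fixed point.
Sat(AF (AG a)) = {0, 2}
EF (AF (AG a)): least fixpoint, start Z0 = {0, 2}, add states with some successor in Z. Z1 = {0, 2, 4, 5}; fixed.
Sat(EF (AF (AG a))) = {0, 2, 4, 5}
|Sat(EF (AF (AG a)))| = |{0, 2, 4, 5}| = 4.

4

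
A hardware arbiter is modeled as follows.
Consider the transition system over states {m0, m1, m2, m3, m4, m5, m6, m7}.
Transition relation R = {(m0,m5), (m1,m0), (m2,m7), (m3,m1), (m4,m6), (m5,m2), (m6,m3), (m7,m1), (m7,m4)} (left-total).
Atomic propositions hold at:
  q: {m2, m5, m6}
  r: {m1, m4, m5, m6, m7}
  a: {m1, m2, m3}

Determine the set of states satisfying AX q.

Sat(AX q) = {s : every successor in {m2, m5, m6}} = {m0, m4, m5}

{m0, m4, m5}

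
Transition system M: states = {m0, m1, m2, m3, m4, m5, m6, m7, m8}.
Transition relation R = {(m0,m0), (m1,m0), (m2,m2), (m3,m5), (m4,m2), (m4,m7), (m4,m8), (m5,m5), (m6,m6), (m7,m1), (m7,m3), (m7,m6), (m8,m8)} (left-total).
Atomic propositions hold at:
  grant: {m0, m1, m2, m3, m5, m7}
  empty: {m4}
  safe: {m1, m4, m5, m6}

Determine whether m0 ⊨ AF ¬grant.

Sat(¬grant) = {m4, m6, m8}
AF ¬grant: least fixpoint, start Z0 = {m4, m6, m8}, add states with every successor in Z. Already a fixed point.
Sat(AF ¬grant) = {m4, m6, m8}
m0 ∉ Sat(AF ¬grant) = {m4, m6, m8}, so the formula does not hold at m0.

No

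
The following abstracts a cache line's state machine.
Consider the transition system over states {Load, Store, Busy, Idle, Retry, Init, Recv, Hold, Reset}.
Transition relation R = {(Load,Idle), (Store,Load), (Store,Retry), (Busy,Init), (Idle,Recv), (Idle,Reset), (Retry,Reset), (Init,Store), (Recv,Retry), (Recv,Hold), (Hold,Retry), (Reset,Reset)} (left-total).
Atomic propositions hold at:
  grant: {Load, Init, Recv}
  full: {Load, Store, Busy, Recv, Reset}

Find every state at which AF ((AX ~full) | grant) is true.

Sat(~full) = {Idle, Retry, Init, Hold}
Sat(AX ~full) = {s : every successor in {Idle, Retry, Init, Hold}} = {Load, Busy, Recv, Hold}
Sat((AX ~full) | grant) = {Load, Busy, Init, Recv, Hold}
AF ((AX ~full) | grant): least fixpoint, start Z0 = {Load, Busy, Init, Recv, Hold}, add states with every successor in Z. Already a fixed point.
Sat(AF ((AX ~full) | grant)) = {Load, Busy, Init, Recv, Hold}

{Load, Busy, Init, Recv, Hold}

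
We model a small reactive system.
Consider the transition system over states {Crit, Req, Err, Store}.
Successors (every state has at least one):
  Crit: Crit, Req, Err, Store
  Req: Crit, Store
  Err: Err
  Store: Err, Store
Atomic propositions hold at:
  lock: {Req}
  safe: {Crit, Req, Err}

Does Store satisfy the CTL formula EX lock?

No

Sat(EX lock) = {s : some successor in {Req}} = {Crit}
Store ∉ Sat(EX lock) = {Crit}, so the formula does not hold at Store.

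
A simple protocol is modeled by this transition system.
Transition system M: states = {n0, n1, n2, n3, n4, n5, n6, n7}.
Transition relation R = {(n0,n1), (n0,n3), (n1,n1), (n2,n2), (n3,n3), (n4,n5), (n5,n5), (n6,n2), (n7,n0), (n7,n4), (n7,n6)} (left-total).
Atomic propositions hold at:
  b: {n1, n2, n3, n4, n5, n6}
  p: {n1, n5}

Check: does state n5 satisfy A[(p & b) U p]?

Yes

Sat(p & b) = {n1, n5}
A[(p & b) U p]: least fixpoint, start Z0 = Sat(p) = {n1, n5}, add states in Sat(p & b) with every successor in Z. Already a fixed point.
Sat(A[(p & b) U p]) = {n1, n5}
n5 ∈ Sat(A[(p & b) U p]) = {n1, n5}, so the formula holds at n5.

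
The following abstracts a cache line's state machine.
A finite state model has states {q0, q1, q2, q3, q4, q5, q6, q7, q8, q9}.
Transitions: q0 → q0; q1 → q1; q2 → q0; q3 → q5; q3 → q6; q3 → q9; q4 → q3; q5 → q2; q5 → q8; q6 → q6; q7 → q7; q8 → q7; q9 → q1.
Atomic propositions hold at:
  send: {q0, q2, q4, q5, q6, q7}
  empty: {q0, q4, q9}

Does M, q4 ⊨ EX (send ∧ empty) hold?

No

Sat(send ∧ empty) = {q0, q4}
Sat(EX (send ∧ empty)) = {s : some successor in {q0, q4}} = {q0, q2}
q4 ∉ Sat(EX (send ∧ empty)) = {q0, q2}, so the formula does not hold at q4.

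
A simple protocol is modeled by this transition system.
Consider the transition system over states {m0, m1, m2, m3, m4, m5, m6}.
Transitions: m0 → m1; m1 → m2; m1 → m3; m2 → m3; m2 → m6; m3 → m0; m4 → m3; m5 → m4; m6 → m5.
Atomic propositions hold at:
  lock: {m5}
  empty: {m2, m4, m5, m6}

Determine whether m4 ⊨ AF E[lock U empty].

E[lock U empty]: least fixpoint, start Z0 = Sat(empty) = {m2, m4, m5, m6}, add states in Sat(lock) with some successor in Z. Already a fixed point.
Sat(E[lock U empty]) = {m2, m4, m5, m6}
AF E[lock U empty]: least fixpoint, start Z0 = {m2, m4, m5, m6}, add states with every successor in Z. Already a fixed point.
Sat(AF E[lock U empty]) = {m2, m4, m5, m6}
m4 ∈ Sat(AF E[lock U empty]) = {m2, m4, m5, m6}, so the formula holds at m4.

Yes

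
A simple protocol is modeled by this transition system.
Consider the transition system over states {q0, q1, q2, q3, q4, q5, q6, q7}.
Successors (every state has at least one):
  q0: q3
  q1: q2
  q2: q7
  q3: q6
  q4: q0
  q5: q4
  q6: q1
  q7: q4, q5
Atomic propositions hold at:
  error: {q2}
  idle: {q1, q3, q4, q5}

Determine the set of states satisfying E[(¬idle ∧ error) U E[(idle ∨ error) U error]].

{q1, q2}

Sat(¬idle) = {q0, q2, q6, q7}
Sat(¬idle ∧ error) = {q2}
Sat(idle ∨ error) = {q1, q2, q3, q4, q5}
E[(idle ∨ error) U error]: least fixpoint, start Z0 = Sat(error) = {q2}, add states in Sat(idle ∨ error) with some successor in Z. Z1 = {q1, q2}; fixed.
Sat(E[(idle ∨ error) U error]) = {q1, q2}
E[(¬idle ∧ error) U E[(idle ∨ error) U error]]: least fixpoint, start Z0 = Sat(E[(idle ∨ error) U error]) = {q1, q2}, add states in Sat(¬idle ∧ error) with some successor in Z. Already a fixed point.
Sat(E[(¬idle ∧ error) U E[(idle ∨ error) U error]]) = {q1, q2}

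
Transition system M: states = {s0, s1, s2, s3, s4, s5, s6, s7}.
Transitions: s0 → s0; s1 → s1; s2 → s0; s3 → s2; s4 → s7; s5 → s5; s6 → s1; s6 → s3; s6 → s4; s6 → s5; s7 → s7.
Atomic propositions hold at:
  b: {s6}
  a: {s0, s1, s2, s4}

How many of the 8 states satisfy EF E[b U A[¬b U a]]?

6

Sat(¬b) = {s0, s1, s2, s3, s4, s5, s7}
A[¬b U a]: least fixpoint, start Z0 = Sat(a) = {s0, s1, s2, s4}, add states in Sat(¬b) with every successor in Z. Z1 = {s0, s1, s2, s3, s4}; fixed.
Sat(A[¬b U a]) = {s0, s1, s2, s3, s4}
E[b U A[¬b U a]]: least fixpoint, start Z0 = Sat(A[¬b U a]) = {s0, s1, s2, s3, s4}, add states in Sat(b) with some successor in Z. Z1 = {s0, s1, s2, s3, s4, s6}; fixed.
Sat(E[b U A[¬b U a]]) = {s0, s1, s2, s3, s4, s6}
EF E[b U A[¬b U a]]: least fixpoint, start Z0 = {s0, s1, s2, s3, s4, s6}, add states with some successor in Z. Already a fixed point.
Sat(EF E[b U A[¬b U a]]) = {s0, s1, s2, s3, s4, s6}
|Sat(EF E[b U A[¬b U a]])| = |{s0, s1, s2, s3, s4, s6}| = 6.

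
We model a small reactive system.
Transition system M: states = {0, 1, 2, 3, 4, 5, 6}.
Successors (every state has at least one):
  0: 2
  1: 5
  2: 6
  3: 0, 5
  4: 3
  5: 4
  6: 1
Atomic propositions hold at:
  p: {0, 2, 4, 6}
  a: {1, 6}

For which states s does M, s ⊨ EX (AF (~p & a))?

{0, 2, 3, 6}

Sat(~p) = {1, 3, 5}
Sat(~p & a) = {1}
AF (~p & a): least fixpoint, start Z0 = {1}, add states with every successor in Z. Z1 = {1, 6}; Z2 = {1, 2, 6}; Z3 = {0, 1, 2, 6}; fixed.
Sat(AF (~p & a)) = {0, 1, 2, 6}
Sat(EX (AF (~p & a))) = {s : some successor in {0, 1, 2, 6}} = {0, 2, 3, 6}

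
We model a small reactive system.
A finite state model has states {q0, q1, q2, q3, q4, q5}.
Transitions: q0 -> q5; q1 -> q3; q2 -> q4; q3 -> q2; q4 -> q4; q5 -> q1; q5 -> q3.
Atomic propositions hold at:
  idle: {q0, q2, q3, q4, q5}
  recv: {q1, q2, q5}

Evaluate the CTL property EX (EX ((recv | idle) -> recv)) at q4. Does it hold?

Sat(recv | idle) = {q0, q1, q2, q3, q4, q5}
Sat((recv | idle) -> recv) = {q1, q2, q5}
Sat(EX ((recv | idle) -> recv)) = {s : some successor in {q1, q2, q5}} = {q0, q3, q5}
Sat(EX (EX ((recv | idle) -> recv))) = {s : some successor in {q0, q3, q5}} = {q0, q1, q5}
q4 ∉ Sat(EX (EX ((recv | idle) -> recv))) = {q0, q1, q5}, so the formula does not hold at q4.

No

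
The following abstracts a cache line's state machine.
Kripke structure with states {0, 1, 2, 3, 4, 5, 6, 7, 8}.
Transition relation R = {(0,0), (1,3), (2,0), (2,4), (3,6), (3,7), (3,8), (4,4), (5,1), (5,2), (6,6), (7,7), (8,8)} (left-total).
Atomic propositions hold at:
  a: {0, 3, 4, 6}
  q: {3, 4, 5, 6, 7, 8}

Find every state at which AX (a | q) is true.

{0, 1, 2, 3, 4, 6, 7, 8}

Sat(a | q) = {0, 3, 4, 5, 6, 7, 8}
Sat(AX (a | q)) = {s : every successor in {0, 3, 4, 5, 6, 7, 8}} = {0, 1, 2, 3, 4, 6, 7, 8}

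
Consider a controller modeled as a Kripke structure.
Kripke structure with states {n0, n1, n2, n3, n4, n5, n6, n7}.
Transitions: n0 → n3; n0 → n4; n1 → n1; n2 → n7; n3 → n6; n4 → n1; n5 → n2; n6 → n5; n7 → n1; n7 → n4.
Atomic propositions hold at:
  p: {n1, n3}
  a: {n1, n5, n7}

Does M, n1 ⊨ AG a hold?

Yes

AG a: greatest fixpoint, start Z0 = {n1, n5, n7}, keep only states in Sat with every successor in Z. Z1 = {n1}; fixed.
Sat(AG a) = {n1}
n1 ∈ Sat(AG a) = {n1}, so the formula holds at n1.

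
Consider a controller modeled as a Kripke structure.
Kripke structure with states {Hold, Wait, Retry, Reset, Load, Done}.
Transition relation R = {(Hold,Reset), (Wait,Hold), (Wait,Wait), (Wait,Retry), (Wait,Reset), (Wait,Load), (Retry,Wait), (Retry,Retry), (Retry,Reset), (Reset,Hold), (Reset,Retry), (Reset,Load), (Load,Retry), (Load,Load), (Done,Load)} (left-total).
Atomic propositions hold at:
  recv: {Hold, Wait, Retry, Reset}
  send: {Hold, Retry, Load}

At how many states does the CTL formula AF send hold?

5

AF send: least fixpoint, start Z0 = {Hold, Retry, Load}, add states with every successor in Z. Z1 = {Hold, Retry, Reset, Load, Done}; fixed.
Sat(AF send) = {Hold, Retry, Reset, Load, Done}
|Sat(AF send)| = |{Hold, Retry, Reset, Load, Done}| = 5.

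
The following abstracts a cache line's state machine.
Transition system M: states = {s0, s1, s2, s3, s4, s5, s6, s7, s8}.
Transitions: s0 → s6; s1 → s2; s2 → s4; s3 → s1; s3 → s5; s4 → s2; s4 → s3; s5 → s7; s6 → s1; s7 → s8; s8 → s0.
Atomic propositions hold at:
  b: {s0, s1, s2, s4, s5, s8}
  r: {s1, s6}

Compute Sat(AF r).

{s0, s1, s3, s5, s6, s7, s8}

AF r: least fixpoint, start Z0 = {s1, s6}, add states with every successor in Z. Z1 = {s0, s1, s6}; Z2 = {s0, s1, s6, s8}; Z3 = {s0, s1, s6, s7, s8}; Z4 = {s0, s1, s5, s6, s7, s8}; Z5 = {s0, s1, s3, s5, s6, s7, s8}; fixed.
Sat(AF r) = {s0, s1, s3, s5, s6, s7, s8}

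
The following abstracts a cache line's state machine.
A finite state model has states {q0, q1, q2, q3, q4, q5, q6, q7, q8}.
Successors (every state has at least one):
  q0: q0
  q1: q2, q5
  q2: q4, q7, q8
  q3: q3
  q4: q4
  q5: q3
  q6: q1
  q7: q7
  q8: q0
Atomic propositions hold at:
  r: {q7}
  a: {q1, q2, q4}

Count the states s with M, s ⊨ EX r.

Sat(EX r) = {s : some successor in {q7}} = {q2, q7}
|Sat(EX r)| = |{q2, q7}| = 2.

2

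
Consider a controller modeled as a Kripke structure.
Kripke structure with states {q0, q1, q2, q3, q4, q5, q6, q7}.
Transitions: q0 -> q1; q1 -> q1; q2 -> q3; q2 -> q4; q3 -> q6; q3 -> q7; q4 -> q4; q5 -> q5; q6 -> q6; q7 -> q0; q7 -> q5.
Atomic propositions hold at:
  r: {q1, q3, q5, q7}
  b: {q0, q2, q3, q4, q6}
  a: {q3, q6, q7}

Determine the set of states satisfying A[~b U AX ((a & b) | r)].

Sat(~b) = {q1, q5, q7}
Sat(a & b) = {q3, q6}
Sat((a & b) | r) = {q1, q3, q5, q6, q7}
Sat(AX ((a & b) | r)) = {s : every successor in {q1, q3, q5, q6, q7}} = {q0, q1, q3, q5, q6}
A[~b U AX ((a & b) | r)]: least fixpoint, start Z0 = Sat(AX ((a & b) | r)) = {q0, q1, q3, q5, q6}, add states in Sat(~b) with every successor in Z. Z1 = {q0, q1, q3, q5, q6, q7}; fixed.
Sat(A[~b U AX ((a & b) | r)]) = {q0, q1, q3, q5, q6, q7}

{q0, q1, q3, q5, q6, q7}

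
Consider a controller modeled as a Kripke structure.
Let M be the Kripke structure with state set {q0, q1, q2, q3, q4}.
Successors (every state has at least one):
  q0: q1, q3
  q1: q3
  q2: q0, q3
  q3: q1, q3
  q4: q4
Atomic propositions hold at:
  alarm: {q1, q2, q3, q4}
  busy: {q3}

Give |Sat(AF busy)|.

4

AF busy: least fixpoint, start Z0 = {q3}, add states with every successor in Z. Z1 = {q1, q3}; Z2 = {q0, q1, q3}; Z3 = {q0, q1, q2, q3}; fixed.
Sat(AF busy) = {q0, q1, q2, q3}
|Sat(AF busy)| = |{q0, q1, q2, q3}| = 4.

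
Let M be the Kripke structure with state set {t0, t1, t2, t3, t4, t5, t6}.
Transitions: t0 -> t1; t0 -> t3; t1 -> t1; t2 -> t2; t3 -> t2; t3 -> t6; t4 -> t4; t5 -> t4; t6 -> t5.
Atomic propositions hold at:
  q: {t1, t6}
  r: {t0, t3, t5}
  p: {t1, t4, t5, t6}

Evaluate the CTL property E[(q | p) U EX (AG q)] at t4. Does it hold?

Sat(q | p) = {t1, t4, t5, t6}
AG q: greatest fixpoint, start Z0 = {t1, t6}, keep only states in Sat with every successor in Z. Z1 = {t1}; fixed.
Sat(AG q) = {t1}
Sat(EX (AG q)) = {s : some successor in {t1}} = {t0, t1}
E[(q | p) U EX (AG q)]: least fixpoint, start Z0 = Sat(EX (AG q)) = {t0, t1}, add states in Sat(q | p) with some successor in Z. Already a fixed point.
Sat(E[(q | p) U EX (AG q)]) = {t0, t1}
t4 ∉ Sat(E[(q | p) U EX (AG q)]) = {t0, t1}, so the formula does not hold at t4.

No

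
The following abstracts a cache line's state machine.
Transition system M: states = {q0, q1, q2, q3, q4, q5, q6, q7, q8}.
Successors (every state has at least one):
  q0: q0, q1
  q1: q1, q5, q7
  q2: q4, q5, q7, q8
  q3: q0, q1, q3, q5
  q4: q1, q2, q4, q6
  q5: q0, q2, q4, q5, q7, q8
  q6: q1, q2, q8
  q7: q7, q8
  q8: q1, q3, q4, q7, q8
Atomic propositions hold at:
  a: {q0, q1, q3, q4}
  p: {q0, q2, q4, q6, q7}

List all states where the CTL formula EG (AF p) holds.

{q0, q2, q4, q6, q7}

AF p: least fixpoint, start Z0 = {q0, q2, q4, q6, q7}, add states with every successor in Z. Already a fixed point.
Sat(AF p) = {q0, q2, q4, q6, q7}
EG (AF p): greatest fixpoint, start Z0 = {q0, q2, q4, q6, q7}, keep only states in Sat with some successor in Z. Already a fixed point.
Sat(EG (AF p)) = {q0, q2, q4, q6, q7}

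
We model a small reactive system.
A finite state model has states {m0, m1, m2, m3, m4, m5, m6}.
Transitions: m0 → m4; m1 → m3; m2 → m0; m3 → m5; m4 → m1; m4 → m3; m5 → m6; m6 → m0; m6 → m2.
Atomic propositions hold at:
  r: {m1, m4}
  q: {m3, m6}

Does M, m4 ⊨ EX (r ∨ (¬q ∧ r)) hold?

Sat(¬q) = {m0, m1, m2, m4, m5}
Sat(¬q ∧ r) = {m1, m4}
Sat(r ∨ (¬q ∧ r)) = {m1, m4}
Sat(EX (r ∨ (¬q ∧ r))) = {s : some successor in {m1, m4}} = {m0, m4}
m4 ∈ Sat(EX (r ∨ (¬q ∧ r))) = {m0, m4}, so the formula holds at m4.

Yes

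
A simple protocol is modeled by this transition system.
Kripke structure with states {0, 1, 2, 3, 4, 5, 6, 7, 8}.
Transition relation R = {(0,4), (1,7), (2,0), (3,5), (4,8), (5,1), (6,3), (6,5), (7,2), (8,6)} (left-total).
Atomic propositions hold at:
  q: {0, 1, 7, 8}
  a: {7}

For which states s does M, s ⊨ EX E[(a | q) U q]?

Sat(a | q) = {0, 1, 7, 8}
E[(a | q) U q]: least fixpoint, start Z0 = Sat(q) = {0, 1, 7, 8}, add states in Sat(a | q) with some successor in Z. Already a fixed point.
Sat(E[(a | q) U q]) = {0, 1, 7, 8}
Sat(EX E[(a | q) U q]) = {s : some successor in {0, 1, 7, 8}} = {1, 2, 4, 5}

{1, 2, 4, 5}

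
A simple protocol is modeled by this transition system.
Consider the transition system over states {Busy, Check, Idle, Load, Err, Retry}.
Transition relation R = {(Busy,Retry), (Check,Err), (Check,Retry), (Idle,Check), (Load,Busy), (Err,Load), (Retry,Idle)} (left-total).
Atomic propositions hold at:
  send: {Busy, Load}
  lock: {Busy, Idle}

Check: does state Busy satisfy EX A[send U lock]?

A[send U lock]: least fixpoint, start Z0 = Sat(lock) = {Busy, Idle}, add states in Sat(send) with every successor in Z. Z1 = {Busy, Idle, Load}; fixed.
Sat(A[send U lock]) = {Busy, Idle, Load}
Sat(EX A[send U lock]) = {s : some successor in {Busy, Idle, Load}} = {Load, Err, Retry}
Busy ∉ Sat(EX A[send U lock]) = {Load, Err, Retry}, so the formula does not hold at Busy.

No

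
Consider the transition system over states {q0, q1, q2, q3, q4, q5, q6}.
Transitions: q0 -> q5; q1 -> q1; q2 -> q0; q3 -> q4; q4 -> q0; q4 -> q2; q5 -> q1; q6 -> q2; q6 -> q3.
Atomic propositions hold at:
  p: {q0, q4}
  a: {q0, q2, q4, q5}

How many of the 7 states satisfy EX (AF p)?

AF p: least fixpoint, start Z0 = {q0, q4}, add states with every successor in Z. Z1 = {q0, q2, q3, q4}; Z2 = {q0, q2, q3, q4, q6}; fixed.
Sat(AF p) = {q0, q2, q3, q4, q6}
Sat(EX (AF p)) = {s : some successor in {q0, q2, q3, q4, q6}} = {q2, q3, q4, q6}
|Sat(EX (AF p))| = |{q2, q3, q4, q6}| = 4.

4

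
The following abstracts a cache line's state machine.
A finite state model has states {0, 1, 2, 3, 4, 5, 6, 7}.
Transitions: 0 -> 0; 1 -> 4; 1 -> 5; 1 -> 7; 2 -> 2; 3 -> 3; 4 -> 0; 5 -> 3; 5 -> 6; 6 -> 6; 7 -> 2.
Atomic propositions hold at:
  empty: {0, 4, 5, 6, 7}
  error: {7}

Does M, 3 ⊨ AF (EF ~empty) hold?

Sat(~empty) = {1, 2, 3}
EF ~empty: least fixpoint, start Z0 = {1, 2, 3}, add states with some successor in Z. Z1 = {1, 2, 3, 5, 7}; fixed.
Sat(EF ~empty) = {1, 2, 3, 5, 7}
AF (EF ~empty): least fixpoint, start Z0 = {1, 2, 3, 5, 7}, add states with every successor in Z. Already a fixed point.
Sat(AF (EF ~empty)) = {1, 2, 3, 5, 7}
3 ∈ Sat(AF (EF ~empty)) = {1, 2, 3, 5, 7}, so the formula holds at 3.

Yes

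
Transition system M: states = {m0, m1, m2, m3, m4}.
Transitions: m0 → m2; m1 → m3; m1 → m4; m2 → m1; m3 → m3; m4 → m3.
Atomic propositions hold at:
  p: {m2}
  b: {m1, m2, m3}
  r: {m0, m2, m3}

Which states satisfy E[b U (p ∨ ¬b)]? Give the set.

Sat(¬b) = {m0, m4}
Sat(p ∨ ¬b) = {m0, m2, m4}
E[b U (p ∨ ¬b)]: least fixpoint, start Z0 = Sat((p ∨ ¬b)) = {m0, m2, m4}, add states in Sat(b) with some successor in Z. Z1 = {m0, m1, m2, m4}; fixed.
Sat(E[b U (p ∨ ¬b)]) = {m0, m1, m2, m4}

{m0, m1, m2, m4}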